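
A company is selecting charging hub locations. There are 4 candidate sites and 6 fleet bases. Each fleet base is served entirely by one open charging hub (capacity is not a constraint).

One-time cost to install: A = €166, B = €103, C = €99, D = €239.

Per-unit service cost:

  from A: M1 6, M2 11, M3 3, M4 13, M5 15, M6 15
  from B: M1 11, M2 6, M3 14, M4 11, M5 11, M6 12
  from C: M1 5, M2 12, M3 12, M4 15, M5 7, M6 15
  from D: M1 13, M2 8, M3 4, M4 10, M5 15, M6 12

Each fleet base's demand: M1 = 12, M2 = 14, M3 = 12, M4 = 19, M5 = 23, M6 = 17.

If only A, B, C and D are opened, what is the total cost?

Each fleet base is assigned to its cheapest site among the open ones.
{A, B, C, D}: M1→C 5·12=60, M2→B 6·14=84, M3→A 3·12=36, M4→D 10·19=190, M5→C 7·23=161, M6→B 12·17=204. Service 735; fixed 607; total 1342.

Total cost: 1342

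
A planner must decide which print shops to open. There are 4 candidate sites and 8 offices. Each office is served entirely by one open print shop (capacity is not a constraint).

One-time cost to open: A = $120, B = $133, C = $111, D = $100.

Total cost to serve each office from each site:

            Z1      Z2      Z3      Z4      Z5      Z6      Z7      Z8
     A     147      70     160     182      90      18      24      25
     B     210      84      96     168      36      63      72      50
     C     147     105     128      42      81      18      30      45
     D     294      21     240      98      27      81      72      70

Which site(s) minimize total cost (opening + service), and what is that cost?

For any fixed open set, each office goes to its cheapest open site; total = fixed + service.
{C, D}: Z1→C 147, Z2→D 21, Z3→C 128, Z4→C 42, Z5→D 27, Z6→C 18, Z7→C 30, Z8→C 45. Service 458; fixed 211; total 669.
{C}: Z1→C 147, Z2→C 105, Z3→C 128, Z4→C 42, Z5→C 81, Z6→C 18, Z7→C 30, Z8→C 45. Service 596; fixed 111; total 707.
{A, D}: Z1→A 147, Z2→D 21, Z3→A 160, Z4→D 98, Z5→D 27, Z6→A 18, Z7→A 24, Z8→A 25. Service 520; fixed 220; total 740.
{A, B, C, D}: Z1→A 147, Z2→D 21, Z3→B 96, Z4→C 42, Z5→D 27, Z6→A 18, Z7→A 24, Z8→A 25. Service 400; fixed 464; total 864.
No other subset beats 669.

Open C and D; minimum total cost 669.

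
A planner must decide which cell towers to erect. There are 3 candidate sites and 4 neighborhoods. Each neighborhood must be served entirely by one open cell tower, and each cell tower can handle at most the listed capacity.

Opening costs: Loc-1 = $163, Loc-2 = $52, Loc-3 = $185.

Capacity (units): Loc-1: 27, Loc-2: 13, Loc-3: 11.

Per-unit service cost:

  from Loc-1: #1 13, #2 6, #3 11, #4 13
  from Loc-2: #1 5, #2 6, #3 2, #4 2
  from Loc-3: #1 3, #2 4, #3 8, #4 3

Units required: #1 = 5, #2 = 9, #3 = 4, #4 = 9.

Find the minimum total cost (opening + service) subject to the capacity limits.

Open {Loc-1, Loc-2}: #1→Loc-1 13·5=65, #2→Loc-1 6·9=54, #3→Loc-2 2·4=8, #4→Loc-2 2·9=18.
Loads: Loc-1 carries 14/27, Loc-2 carries 13/13. Service 145; fixed 215; total 360.
Next best feasible plan costs 396.

Minimum total cost: 360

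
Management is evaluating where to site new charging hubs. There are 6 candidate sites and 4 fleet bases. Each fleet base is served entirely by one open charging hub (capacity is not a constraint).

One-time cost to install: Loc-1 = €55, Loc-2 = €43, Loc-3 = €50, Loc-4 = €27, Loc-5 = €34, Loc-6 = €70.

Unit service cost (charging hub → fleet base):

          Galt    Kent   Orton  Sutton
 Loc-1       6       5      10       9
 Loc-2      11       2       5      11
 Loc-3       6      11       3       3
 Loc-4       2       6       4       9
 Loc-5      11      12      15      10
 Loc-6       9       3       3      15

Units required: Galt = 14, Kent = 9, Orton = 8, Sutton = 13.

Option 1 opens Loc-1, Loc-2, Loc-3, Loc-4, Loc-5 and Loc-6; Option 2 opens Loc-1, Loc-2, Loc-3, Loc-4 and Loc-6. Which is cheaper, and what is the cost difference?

Option 2 is cheaper by 34.

Option 1: {Loc-1, Loc-2, Loc-3, Loc-4, Loc-5, Loc-6}: Galt→Loc-4 2·14=28, Kent→Loc-2 2·9=18, Orton→Loc-3 3·8=24, Sutton→Loc-3 3·13=39. Service 109; fixed 279; total 388.
Option 2: {Loc-1, Loc-2, Loc-3, Loc-4, Loc-6}: Galt→Loc-4 2·14=28, Kent→Loc-2 2·9=18, Orton→Loc-3 3·8=24, Sutton→Loc-3 3·13=39. Service 109; fixed 245; total 354.
Difference: |388 − 354| = 34.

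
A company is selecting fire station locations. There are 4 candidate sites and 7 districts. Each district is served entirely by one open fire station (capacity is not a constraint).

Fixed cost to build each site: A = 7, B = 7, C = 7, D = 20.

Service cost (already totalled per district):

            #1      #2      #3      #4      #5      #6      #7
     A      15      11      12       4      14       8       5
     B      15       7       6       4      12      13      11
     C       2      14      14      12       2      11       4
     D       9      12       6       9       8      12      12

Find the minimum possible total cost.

For any fixed open set, each district goes to its cheapest open site; total = fixed + service.
{B, C}: #1→C 2, #2→B 7, #3→B 6, #4→B 4, #5→C 2, #6→C 11, #7→C 4. Service 36; fixed 14; total 50.
{A, B, C}: service 33 + fixed 21 = 54
{A, C}: #1→C 2, #2→A 11, #3→A 12, #4→A 4, #5→C 2, #6→A 8, #7→C 4. Service 43; fixed 14; total 57.
{A, B, C, D}: service 33 + fixed 41 = 74
(All 15 nonempty subsets were checked; B and C is lowest.)

Minimum total cost: 50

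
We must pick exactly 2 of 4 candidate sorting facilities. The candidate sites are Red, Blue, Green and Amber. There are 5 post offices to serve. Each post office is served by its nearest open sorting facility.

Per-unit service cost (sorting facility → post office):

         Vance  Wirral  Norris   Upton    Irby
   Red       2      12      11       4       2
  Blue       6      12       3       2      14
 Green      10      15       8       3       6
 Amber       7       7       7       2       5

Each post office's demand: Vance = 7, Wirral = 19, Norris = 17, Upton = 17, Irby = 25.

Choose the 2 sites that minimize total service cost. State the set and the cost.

With exactly 2 open, each post office uses its cheapest among the chosen.
{Red, Amber}: Vance→Red 2·7=14, Wirral→Amber 7·19=133, Norris→Amber 7·17=119, Upton→Amber 2·17=34, Irby→Red 2·25=50. Service cost 350.
{Red, Blue}: service cost 377
{Blue, Amber}: service cost 385
Among all 6 size-2 choices, {Red, Amber} is lowest.

Choose Red and Amber; total service cost 350.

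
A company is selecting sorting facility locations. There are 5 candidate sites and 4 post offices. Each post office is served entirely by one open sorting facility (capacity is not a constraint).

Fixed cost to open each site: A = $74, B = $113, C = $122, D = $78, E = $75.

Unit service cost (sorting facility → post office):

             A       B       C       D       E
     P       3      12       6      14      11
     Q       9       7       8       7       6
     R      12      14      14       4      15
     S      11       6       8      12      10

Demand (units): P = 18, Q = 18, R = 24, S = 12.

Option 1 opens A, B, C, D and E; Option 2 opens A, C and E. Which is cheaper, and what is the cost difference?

Option 1: {A, B, C, D, E}: P→A 3·18=54, Q→E 6·18=108, R→D 4·24=96, S→B 6·12=72. Service 330; fixed 462; total 792.
Option 2: {A, C, E}: P→A 3·18=54, Q→E 6·18=108, R→A 12·24=288, S→C 8·12=96. Service 546; fixed 271; total 817.
Difference: |792 − 817| = 25.

Option 1 is cheaper by 25.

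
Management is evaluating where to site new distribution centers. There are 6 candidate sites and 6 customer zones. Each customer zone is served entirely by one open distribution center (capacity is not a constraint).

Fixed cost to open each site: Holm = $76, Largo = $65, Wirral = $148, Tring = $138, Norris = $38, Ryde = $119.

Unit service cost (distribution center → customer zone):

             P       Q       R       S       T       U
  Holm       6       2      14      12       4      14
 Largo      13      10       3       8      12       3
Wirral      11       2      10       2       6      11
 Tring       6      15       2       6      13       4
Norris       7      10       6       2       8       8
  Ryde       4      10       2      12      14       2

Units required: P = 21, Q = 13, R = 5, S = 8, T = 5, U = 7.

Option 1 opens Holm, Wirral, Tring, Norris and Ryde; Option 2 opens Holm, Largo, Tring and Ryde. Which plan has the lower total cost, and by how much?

Option 2 is cheaper by 89.

Option 1: {Holm, Wirral, Tring, Norris, Ryde}: P→Ryde 4·21=84, Q→Holm 2·13=26, R→Tring 2·5=10, S→Wirral 2·8=16, T→Holm 4·5=20, U→Ryde 2·7=14. Service 170; fixed 519; total 689.
Option 2: {Holm, Largo, Tring, Ryde}: P→Ryde 4·21=84, Q→Holm 2·13=26, R→Tring 2·5=10, S→Tring 6·8=48, T→Holm 4·5=20, U→Ryde 2·7=14. Service 202; fixed 398; total 600.
Difference: |689 − 600| = 89.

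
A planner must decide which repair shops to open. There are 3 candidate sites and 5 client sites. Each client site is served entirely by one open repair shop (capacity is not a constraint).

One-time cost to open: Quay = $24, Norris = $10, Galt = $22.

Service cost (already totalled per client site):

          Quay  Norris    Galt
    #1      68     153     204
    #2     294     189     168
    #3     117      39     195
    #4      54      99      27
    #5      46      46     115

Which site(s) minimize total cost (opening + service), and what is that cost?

For any fixed open set, each client site goes to its cheapest open site; total = fixed + service.
{Quay, Norris, Galt}: #1→Quay 68, #2→Galt 168, #3→Norris 39, #4→Galt 27, #5→Quay 46. Service 348; fixed 56; total 404.
{Quay, Norris}: service 396 + fixed 34 = 430
{Norris, Galt}: service 433 + fixed 32 = 465
{Norris}: #1→Norris 153, #2→Norris 189, #3→Norris 39, #4→Norris 99, #5→Norris 46. Service 526; fixed 10; total 536.
No other subset beats 404.

Open Quay, Norris and Galt; minimum total cost 404.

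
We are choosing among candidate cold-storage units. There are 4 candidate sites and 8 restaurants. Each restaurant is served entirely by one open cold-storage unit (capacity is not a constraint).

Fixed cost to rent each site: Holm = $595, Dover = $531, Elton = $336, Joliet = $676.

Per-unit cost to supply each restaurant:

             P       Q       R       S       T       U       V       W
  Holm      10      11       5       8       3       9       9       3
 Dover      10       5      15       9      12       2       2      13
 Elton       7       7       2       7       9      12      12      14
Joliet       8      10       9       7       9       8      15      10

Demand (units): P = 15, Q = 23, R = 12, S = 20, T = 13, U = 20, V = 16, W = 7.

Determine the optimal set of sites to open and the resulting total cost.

Open Elton only; minimum total cost 1413.

For any fixed open set, each restaurant goes to its cheapest open site; total = fixed + service.
{Elton}: P→Elton 7·15=105, Q→Elton 7·23=161, R→Elton 2·12=24, S→Elton 7·20=140, T→Elton 9·13=117, U→Elton 12·20=240, V→Elton 12·16=192, W→Elton 14·7=98. Service 1077; fixed 336; total 1413.
{Dover}: service 944 + fixed 531 = 1475
{Dover, Elton}: P→Elton 7·15=105, Q→Dover 5·23=115, R→Elton 2·12=24, S→Elton 7·20=140, T→Elton 9·13=117, U→Dover 2·20=40, V→Dover 2·16=32, W→Dover 13·7=91. Service 664; fixed 867; total 1531.
{Holm, Dover, Elton, Joliet}: P→Elton 7·15=105, Q→Dover 5·23=115, R→Elton 2·12=24, S→Elton 7·20=140, T→Holm 3·13=39, U→Dover 2·20=40, V→Dover 2·16=32, W→Holm 3·7=21. Service 516; fixed 2138; total 2654.
No other subset beats 1413.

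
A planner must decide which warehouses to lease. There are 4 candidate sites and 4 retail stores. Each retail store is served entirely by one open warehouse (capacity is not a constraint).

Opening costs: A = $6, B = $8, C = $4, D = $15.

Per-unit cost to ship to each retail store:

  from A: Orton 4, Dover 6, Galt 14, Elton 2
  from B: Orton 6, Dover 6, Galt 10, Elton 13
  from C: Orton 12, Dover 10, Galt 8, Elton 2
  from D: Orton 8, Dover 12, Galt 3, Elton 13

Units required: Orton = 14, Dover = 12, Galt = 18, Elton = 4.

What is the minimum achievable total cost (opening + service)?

Minimum total cost: 211

For any fixed open set, each retail store goes to its cheapest open site; total = fixed + service.
{A, D}: Orton→A 4·14=56, Dover→A 6·12=72, Galt→D 3·18=54, Elton→A 2·4=8. Service 190; fixed 21; total 211.
{A, C, D}: service 190 + fixed 25 = 215
{A, B, D}: Orton→A 4·14=56, Dover→A 6·12=72, Galt→D 3·18=54, Elton→A 2·4=8. Service 190; fixed 29; total 219.
{A, B, C, D}: service 190 + fixed 33 = 223
No other subset beats 211.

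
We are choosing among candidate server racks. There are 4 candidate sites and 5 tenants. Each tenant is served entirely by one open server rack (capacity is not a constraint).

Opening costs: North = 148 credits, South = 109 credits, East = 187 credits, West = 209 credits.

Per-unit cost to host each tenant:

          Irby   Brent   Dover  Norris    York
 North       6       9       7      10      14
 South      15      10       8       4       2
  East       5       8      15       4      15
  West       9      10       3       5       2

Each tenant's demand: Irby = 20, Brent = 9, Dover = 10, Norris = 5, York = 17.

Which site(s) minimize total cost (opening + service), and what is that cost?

Open West only; minimum total cost 568.

For any fixed open set, each tenant goes to its cheapest open site; total = fixed + service.
{West}: Irby→West 9·20=180, Brent→West 10·9=90, Dover→West 3·10=30, Norris→West 5·5=25, York→West 2·17=34. Service 359; fixed 209; total 568.
{North, South}: service 325 + fixed 257 = 582
{South, East}: Irby→East 5·20=100, Brent→East 8·9=72, Dover→South 8·10=80, Norris→South 4·5=20, York→South 2·17=34. Service 306; fixed 296; total 602.
{North, South, East, West}: service 256 + fixed 653 = 909
No other subset beats 568.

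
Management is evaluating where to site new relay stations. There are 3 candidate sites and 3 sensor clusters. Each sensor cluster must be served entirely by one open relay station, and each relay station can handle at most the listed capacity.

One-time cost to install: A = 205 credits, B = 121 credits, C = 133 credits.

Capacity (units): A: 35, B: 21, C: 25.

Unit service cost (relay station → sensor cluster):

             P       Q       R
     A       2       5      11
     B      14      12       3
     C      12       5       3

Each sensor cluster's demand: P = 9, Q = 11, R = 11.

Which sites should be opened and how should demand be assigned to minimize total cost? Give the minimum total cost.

Minimum total cost: 399

Open {A}: P→A 2·9=18, Q→A 5·11=55, R→A 11·11=121.
Loads: A carries 31/35. Service 194; fixed 205; total 399.
Next best feasible plan costs 432.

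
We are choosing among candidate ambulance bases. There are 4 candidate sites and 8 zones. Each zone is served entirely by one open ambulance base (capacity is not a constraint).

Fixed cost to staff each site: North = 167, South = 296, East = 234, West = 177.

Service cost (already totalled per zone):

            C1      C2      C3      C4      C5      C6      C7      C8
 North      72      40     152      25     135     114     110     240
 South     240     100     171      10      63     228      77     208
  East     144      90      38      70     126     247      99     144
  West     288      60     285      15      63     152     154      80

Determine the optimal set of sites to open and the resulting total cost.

For any fixed open set, each zone goes to its cheapest open site; total = fixed + service.
{North, West}: C1→North 72, C2→North 40, C3→North 152, C4→West 15, C5→West 63, C6→North 114, C7→North 110, C8→West 80. Service 646; fixed 344; total 990.
{North}: C1→North 72, C2→North 40, C3→North 152, C4→North 25, C5→North 135, C6→North 114, C7→North 110, C8→North 240. Service 888; fixed 167; total 1055.
{North, East}: C1→North 72, C2→North 40, C3→East 38, C4→North 25, C5→East 126, C6→North 114, C7→East 99, C8→East 144. Service 658; fixed 401; total 1059.
{North, South, East, West}: service 494 + fixed 874 = 1368
No other subset beats 990.

Open North and West; minimum total cost 990.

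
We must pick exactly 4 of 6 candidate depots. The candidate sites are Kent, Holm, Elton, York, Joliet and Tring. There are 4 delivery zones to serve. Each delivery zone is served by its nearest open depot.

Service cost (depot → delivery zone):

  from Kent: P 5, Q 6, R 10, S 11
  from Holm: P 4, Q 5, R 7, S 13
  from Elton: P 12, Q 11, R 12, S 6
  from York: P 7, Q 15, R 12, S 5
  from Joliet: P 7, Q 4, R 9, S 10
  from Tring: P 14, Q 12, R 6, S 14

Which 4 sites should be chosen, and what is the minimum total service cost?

With exactly 4 open, each delivery zone uses its cheapest among the chosen.
{Holm, York, Joliet, Tring}: P→Holm 4, Q→Joliet 4, R→Tring 6, S→York 5. Service cost 19.
{Kent, Holm, York, Joliet}: service cost 20
{Kent, Holm, York, Tring}: service cost 20
Among all 15 size-4 choices, {Holm, York, Joliet, Tring} is lowest.

Choose Holm, York, Joliet and Tring; total service cost 19.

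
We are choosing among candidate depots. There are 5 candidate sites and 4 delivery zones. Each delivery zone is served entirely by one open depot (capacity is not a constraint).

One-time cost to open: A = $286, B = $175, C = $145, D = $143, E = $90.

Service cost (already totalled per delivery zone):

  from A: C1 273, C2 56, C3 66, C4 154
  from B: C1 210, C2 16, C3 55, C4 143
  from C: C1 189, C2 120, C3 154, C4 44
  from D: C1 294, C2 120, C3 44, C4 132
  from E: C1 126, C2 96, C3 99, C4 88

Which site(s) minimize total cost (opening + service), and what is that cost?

Open E only; minimum total cost 499.

For any fixed open set, each delivery zone goes to its cheapest open site; total = fixed + service.
{E}: C1→E 126, C2→E 96, C3→E 99, C4→E 88. Service 409; fixed 90; total 499.
{B, E}: C1→E 126, C2→B 16, C3→B 55, C4→E 88. Service 285; fixed 265; total 550.
{D, E}: service 354 + fixed 233 = 587
{A, B, C, D, E}: C1→E 126, C2→B 16, C3→D 44, C4→C 44. Service 230; fixed 839; total 1069.
No other subset beats 499.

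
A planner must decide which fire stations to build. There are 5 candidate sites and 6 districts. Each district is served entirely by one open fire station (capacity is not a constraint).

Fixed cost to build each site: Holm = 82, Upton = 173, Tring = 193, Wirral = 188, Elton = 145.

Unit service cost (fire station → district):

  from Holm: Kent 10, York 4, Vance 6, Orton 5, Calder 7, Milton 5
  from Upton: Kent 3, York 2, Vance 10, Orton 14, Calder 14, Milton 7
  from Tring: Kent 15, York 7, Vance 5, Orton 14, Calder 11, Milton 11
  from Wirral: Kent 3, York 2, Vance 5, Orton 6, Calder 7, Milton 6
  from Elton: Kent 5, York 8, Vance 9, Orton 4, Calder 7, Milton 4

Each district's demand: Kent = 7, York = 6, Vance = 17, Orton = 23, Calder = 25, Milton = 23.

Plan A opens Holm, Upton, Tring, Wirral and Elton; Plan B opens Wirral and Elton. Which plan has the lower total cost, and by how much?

Plan A: {Holm, Upton, Tring, Wirral, Elton}: Kent→Upton 3·7=21, York→Upton 2·6=12, Vance→Tring 5·17=85, Orton→Elton 4·23=92, Calder→Holm 7·25=175, Milton→Elton 4·23=92. Service 477; fixed 781; total 1258.
Plan B: {Wirral, Elton}: Kent→Wirral 3·7=21, York→Wirral 2·6=12, Vance→Wirral 5·17=85, Orton→Elton 4·23=92, Calder→Wirral 7·25=175, Milton→Elton 4·23=92. Service 477; fixed 333; total 810.
Difference: |1258 − 810| = 448.

Plan B is cheaper by 448.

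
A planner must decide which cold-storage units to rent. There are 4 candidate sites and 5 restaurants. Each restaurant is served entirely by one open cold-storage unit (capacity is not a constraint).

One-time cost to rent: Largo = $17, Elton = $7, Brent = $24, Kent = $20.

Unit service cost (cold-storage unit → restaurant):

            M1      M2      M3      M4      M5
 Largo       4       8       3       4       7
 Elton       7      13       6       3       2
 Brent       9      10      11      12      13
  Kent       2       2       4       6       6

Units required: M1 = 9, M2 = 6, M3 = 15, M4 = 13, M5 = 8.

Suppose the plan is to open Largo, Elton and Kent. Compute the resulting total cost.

Total cost: 174

Each restaurant is assigned to its cheapest site among the open ones.
{Largo, Elton, Kent}: M1→Kent 2·9=18, M2→Kent 2·6=12, M3→Largo 3·15=45, M4→Elton 3·13=39, M5→Elton 2·8=16. Service 130; fixed 44; total 174.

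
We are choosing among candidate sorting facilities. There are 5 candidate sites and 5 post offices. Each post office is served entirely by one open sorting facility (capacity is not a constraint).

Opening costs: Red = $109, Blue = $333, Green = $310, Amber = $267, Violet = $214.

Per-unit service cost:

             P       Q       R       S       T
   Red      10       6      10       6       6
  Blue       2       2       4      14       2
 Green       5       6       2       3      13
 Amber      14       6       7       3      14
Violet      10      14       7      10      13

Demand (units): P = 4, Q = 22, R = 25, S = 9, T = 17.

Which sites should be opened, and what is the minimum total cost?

For any fixed open set, each post office goes to its cheapest open site; total = fixed + service.
{Blue}: P→Blue 2·4=8, Q→Blue 2·22=44, R→Blue 4·25=100, S→Blue 14·9=126, T→Blue 2·17=34. Service 312; fixed 333; total 645.
{Red, Blue}: service 240 + fixed 442 = 682
{Red}: service 578 + fixed 109 = 687
{Red, Blue, Green, Amber, Violet}: P→Blue 2·4=8, Q→Blue 2·22=44, R→Green 2·25=50, S→Green 3·9=27, T→Blue 2·17=34. Service 163; fixed 1233; total 1396.
No other subset beats 645.

Open Blue only; minimum total cost 645.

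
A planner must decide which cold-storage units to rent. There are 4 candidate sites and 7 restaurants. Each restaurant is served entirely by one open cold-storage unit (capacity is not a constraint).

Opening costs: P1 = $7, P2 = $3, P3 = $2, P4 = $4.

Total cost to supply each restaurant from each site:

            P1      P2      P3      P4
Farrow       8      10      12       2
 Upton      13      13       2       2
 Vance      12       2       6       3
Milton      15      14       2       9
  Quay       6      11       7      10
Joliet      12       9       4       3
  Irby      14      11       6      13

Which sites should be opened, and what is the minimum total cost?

Open P3 and P4; minimum total cost 31.

For any fixed open set, each restaurant goes to its cheapest open site; total = fixed + service.
{P3, P4}: Farrow→P4 2, Upton→P3 2, Vance→P4 3, Milton→P3 2, Quay→P3 7, Joliet→P4 3, Irby→P3 6. Service 25; fixed 6; total 31.
{P2, P3, P4}: service 24 + fixed 9 = 33
{P1, P3, P4}: service 24 + fixed 13 = 37
{P1, P2, P3, P4}: service 23 + fixed 16 = 39
No other subset beats 31.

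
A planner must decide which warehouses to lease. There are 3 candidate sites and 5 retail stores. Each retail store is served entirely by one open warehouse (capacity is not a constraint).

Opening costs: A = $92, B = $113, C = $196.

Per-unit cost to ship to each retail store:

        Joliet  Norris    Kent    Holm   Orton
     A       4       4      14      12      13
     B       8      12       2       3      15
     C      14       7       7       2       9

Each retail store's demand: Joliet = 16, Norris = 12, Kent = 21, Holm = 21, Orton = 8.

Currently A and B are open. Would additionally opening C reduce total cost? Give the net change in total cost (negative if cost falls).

No — net change +143 (cost rises by 143).

Current service cost with {A, B}: 321.
Adding C: each retail store re-picks its cheapest; new service cost 268, saving 53.
Extra fixed cost: 196. Net change = 196 − 53 = 143.
(Totals: 526 → 669.)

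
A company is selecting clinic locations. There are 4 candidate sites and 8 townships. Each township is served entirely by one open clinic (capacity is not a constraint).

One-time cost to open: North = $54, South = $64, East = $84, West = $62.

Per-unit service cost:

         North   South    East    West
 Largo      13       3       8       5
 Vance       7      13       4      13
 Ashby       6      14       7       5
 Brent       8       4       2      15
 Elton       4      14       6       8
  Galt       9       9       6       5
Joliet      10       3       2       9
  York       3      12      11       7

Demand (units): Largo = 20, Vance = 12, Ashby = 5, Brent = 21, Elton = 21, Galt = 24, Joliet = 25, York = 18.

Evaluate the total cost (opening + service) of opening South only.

Each township is assigned to its cheapest site among the open ones.
{South}: Largo→South 3·20=60, Vance→South 13·12=156, Ashby→South 14·5=70, Brent→South 4·21=84, Elton→South 14·21=294, Galt→South 9·24=216, Joliet→South 3·25=75, York→South 12·18=216. Service 1171; fixed 64; total 1235.

Total cost: 1235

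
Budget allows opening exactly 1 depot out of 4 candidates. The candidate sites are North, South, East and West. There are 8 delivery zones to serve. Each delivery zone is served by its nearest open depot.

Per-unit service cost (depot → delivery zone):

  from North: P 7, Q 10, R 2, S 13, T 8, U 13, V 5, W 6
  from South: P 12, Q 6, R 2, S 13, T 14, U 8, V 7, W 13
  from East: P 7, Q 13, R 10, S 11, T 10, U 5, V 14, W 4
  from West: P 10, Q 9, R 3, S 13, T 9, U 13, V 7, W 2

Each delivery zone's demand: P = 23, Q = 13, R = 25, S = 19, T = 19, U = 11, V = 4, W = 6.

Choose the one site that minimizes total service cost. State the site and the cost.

With exactly 1 open, each delivery zone uses its cheapest among the chosen.
{North}: P→North 7·23=161, Q→North 10·13=130, R→North 2·25=50, S→North 13·19=247, T→North 8·19=152, U→North 13·11=143, V→North 5·4=20, W→North 6·6=36. Service cost 939.
{West}: service cost 1023
{South}: service cost 1111
Among all 4 size-1 choices, {North} is lowest.

Choose North only; total service cost 939.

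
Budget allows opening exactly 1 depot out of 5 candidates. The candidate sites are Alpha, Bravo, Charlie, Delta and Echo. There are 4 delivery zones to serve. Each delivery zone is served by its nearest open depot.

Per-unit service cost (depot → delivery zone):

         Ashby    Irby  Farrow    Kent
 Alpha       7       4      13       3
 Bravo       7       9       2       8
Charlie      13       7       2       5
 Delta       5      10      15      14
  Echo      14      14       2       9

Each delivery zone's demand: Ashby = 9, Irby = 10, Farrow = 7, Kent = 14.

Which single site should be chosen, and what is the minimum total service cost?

With exactly 1 open, each delivery zone uses its cheapest among the chosen.
{Alpha}: Ashby→Alpha 7·9=63, Irby→Alpha 4·10=40, Farrow→Alpha 13·7=91, Kent→Alpha 3·14=42. Service cost 236.
{Charlie}: service cost 271
{Bravo}: service cost 279
Among all 5 size-1 choices, {Alpha} is lowest.

Choose Alpha only; total service cost 236.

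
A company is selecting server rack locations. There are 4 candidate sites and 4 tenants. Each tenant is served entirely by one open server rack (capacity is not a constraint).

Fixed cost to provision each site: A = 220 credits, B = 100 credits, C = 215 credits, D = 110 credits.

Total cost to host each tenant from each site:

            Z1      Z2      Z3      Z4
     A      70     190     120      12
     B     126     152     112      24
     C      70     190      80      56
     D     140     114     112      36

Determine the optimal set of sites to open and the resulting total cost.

Open D only; minimum total cost 512.

For any fixed open set, each tenant goes to its cheapest open site; total = fixed + service.
{D}: Z1→D 140, Z2→D 114, Z3→D 112, Z4→D 36. Service 402; fixed 110; total 512.
{B}: Z1→B 126, Z2→B 152, Z3→B 112, Z4→B 24. Service 414; fixed 100; total 514.
{B, D}: Z1→B 126, Z2→D 114, Z3→B 112, Z4→B 24. Service 376; fixed 210; total 586.
{A, B, C, D}: Z1→A 70, Z2→D 114, Z3→C 80, Z4→A 12. Service 276; fixed 645; total 921.
No other subset beats 512.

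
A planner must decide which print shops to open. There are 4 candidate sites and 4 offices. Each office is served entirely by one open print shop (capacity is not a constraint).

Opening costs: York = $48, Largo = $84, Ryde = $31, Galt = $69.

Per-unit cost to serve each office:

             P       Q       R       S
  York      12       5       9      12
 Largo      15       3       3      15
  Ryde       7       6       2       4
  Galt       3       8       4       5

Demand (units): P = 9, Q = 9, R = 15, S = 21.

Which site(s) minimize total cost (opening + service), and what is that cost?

Open Ryde only; minimum total cost 262.

For any fixed open set, each office goes to its cheapest open site; total = fixed + service.
{Ryde}: P→Ryde 7·9=63, Q→Ryde 6·9=54, R→Ryde 2·15=30, S→Ryde 4·21=84. Service 231; fixed 31; total 262.
{Ryde, Galt}: service 195 + fixed 100 = 295
{York, Ryde}: service 222 + fixed 79 = 301
{York, Largo, Ryde, Galt}: P→Galt 3·9=27, Q→Largo 3·9=27, R→Ryde 2·15=30, S→Ryde 4·21=84. Service 168; fixed 232; total 400.
No other subset beats 262.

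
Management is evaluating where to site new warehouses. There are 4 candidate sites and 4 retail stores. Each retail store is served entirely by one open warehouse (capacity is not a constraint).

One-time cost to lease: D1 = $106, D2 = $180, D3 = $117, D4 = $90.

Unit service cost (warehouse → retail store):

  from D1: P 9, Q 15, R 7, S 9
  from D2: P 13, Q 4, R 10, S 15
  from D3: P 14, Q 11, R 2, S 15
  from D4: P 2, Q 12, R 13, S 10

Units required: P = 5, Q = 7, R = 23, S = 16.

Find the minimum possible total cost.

For any fixed open set, each retail store goes to its cheapest open site; total = fixed + service.
{D3, D4}: P→D4 2·5=10, Q→D3 11·7=77, R→D3 2·23=46, S→D4 10·16=160. Service 293; fixed 207; total 500.
{D1, D3}: service 312 + fixed 223 = 535
{D3}: service 433 + fixed 117 = 550
{D1, D2, D3, D4}: P→D4 2·5=10, Q→D2 4·7=28, R→D3 2·23=46, S→D1 9·16=144. Service 228; fixed 493; total 721.
No other subset beats 500.

Minimum total cost: 500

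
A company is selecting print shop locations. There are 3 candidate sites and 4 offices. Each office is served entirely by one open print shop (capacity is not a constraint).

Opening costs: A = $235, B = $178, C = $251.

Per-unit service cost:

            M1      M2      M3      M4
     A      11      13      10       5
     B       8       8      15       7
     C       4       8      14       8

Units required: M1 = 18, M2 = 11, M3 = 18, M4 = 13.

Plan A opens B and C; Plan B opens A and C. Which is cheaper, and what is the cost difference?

Plan A: {B, C}: M1→C 4·18=72, M2→B 8·11=88, M3→C 14·18=252, M4→B 7·13=91. Service 503; fixed 429; total 932.
Plan B: {A, C}: M1→C 4·18=72, M2→C 8·11=88, M3→A 10·18=180, M4→A 5·13=65. Service 405; fixed 486; total 891.
Difference: |932 − 891| = 41.

Plan B is cheaper by 41.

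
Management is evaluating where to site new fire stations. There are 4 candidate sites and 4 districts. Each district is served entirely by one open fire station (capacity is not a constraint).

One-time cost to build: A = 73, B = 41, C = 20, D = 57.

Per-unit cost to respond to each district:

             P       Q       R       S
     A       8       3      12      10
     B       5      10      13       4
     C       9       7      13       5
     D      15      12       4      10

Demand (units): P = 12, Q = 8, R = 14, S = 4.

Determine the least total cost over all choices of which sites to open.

For any fixed open set, each district goes to its cheapest open site; total = fixed + service.
{B, C, D}: P→B 5·12=60, Q→C 7·8=56, R→D 4·14=56, S→B 4·4=16. Service 188; fixed 118; total 306.
{B, D}: service 212 + fixed 98 = 310
{C, D}: service 240 + fixed 77 = 317
{A, B, C, D}: service 156 + fixed 191 = 347
(All 15 nonempty subsets were checked; B, C and D is lowest.)

Minimum total cost: 306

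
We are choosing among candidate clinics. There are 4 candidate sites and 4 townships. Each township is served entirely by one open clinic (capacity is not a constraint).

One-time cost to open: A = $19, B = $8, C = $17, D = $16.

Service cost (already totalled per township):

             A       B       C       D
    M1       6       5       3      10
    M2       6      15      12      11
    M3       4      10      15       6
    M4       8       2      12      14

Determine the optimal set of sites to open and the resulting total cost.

For any fixed open set, each township goes to its cheapest open site; total = fixed + service.
{B}: M1→B 5, M2→B 15, M3→B 10, M4→B 2. Service 32; fixed 8; total 40.
{A}: service 24 + fixed 19 = 43
{A, B}: service 17 + fixed 27 = 44
{A, B, C, D}: service 15 + fixed 60 = 75
(All 15 nonempty subsets were checked; B only is lowest.)

Open B only; minimum total cost 40.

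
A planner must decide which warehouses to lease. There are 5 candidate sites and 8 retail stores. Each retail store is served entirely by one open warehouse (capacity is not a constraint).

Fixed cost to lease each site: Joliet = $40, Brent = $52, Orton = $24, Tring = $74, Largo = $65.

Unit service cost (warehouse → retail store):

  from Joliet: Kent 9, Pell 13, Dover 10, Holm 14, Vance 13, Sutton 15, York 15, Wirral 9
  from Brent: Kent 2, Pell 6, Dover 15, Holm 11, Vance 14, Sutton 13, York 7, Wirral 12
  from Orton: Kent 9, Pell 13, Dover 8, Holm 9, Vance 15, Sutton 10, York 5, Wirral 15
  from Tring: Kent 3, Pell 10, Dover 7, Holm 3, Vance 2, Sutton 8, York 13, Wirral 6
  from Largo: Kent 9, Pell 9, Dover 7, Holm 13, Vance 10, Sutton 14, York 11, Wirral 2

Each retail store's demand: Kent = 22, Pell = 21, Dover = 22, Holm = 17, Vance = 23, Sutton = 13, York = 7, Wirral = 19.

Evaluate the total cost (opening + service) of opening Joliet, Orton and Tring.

Total cost: 918

Each retail store is assigned to its cheapest site among the open ones.
{Joliet, Orton, Tring}: Kent→Tring 3·22=66, Pell→Tring 10·21=210, Dover→Tring 7·22=154, Holm→Tring 3·17=51, Vance→Tring 2·23=46, Sutton→Tring 8·13=104, York→Orton 5·7=35, Wirral→Tring 6·19=114. Service 780; fixed 138; total 918.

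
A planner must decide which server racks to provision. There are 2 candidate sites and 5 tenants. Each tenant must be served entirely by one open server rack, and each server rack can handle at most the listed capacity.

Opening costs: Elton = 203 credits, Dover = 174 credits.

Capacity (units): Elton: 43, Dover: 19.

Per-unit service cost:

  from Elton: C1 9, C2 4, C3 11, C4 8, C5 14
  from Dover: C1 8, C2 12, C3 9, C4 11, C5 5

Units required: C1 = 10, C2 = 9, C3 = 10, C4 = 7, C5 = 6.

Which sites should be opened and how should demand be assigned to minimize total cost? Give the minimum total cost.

Minimum total cost: 579

Open {Elton}: C1→Elton 9·10=90, C2→Elton 4·9=36, C3→Elton 11·10=110, C4→Elton 8·7=56, C5→Elton 14·6=84.
Loads: Elton carries 42/43. Service 376; fixed 203; total 579.
Next best feasible plan costs 679.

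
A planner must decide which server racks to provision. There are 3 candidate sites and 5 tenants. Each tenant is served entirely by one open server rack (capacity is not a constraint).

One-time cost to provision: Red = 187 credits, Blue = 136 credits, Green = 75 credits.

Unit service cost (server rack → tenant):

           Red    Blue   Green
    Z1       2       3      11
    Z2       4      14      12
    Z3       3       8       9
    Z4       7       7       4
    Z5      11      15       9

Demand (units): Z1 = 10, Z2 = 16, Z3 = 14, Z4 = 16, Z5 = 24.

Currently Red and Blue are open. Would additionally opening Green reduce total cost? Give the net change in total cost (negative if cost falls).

Current service cost with {Red, Blue}: 502.
Adding Green: each tenant re-picks its cheapest; new service cost 406, saving 96.
Extra fixed cost: 75. Net change = 75 − 96 = -21.
(Totals: 825 → 804.)

Yes — net change −21 (cost falls by 21).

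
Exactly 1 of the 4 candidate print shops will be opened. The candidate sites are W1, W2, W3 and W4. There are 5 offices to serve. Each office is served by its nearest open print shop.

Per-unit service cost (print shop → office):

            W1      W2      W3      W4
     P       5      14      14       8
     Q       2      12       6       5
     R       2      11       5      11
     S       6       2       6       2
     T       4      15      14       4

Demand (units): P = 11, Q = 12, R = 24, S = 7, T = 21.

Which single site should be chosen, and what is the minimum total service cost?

With exactly 1 open, each office uses its cheapest among the chosen.
{W1}: P→W1 5·11=55, Q→W1 2·12=24, R→W1 2·24=48, S→W1 6·7=42, T→W1 4·21=84. Service cost 253.
{W4}: service cost 510
{W3}: service cost 682
Among all 4 size-1 choices, {W1} is lowest.

Choose W1 only; total service cost 253.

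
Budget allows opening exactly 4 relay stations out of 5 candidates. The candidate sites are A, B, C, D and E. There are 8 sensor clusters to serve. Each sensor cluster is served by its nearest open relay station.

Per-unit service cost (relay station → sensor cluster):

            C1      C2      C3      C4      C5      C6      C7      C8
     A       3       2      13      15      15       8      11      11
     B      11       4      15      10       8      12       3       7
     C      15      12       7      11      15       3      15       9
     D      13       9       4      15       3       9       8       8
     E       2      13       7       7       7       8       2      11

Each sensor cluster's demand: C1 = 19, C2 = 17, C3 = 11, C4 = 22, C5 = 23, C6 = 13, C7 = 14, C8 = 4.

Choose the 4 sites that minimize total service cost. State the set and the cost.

With exactly 4 open, each sensor cluster uses its cheapest among the chosen.
{A, C, D, E}: C1→E 2·19=38, C2→A 2·17=34, C3→D 4·11=44, C4→E 7·22=154, C5→D 3·23=69, C6→C 3·13=39, C7→E 2·14=28, C8→D 8·4=32. Service cost 438.
{B, C, D, E}: service cost 468
{A, B, D, E}: service cost 499
Among all 5 size-4 choices, {A, C, D, E} is lowest.

Choose A, C, D and E; total service cost 438.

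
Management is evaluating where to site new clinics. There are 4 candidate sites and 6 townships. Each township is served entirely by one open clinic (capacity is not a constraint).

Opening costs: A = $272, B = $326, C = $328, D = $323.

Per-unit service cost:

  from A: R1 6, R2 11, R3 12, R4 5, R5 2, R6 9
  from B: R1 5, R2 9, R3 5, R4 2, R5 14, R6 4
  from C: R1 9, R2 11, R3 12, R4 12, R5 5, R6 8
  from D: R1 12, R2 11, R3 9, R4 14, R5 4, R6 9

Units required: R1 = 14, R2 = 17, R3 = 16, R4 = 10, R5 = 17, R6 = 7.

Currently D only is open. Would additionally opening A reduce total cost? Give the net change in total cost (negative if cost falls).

No — net change +64 (cost rises by 64).

Current service cost with {D}: 770.
Adding A: each township re-picks its cheapest; new service cost 562, saving 208.
Extra fixed cost: 272. Net change = 272 − 208 = 64.
(Totals: 1093 → 1157.)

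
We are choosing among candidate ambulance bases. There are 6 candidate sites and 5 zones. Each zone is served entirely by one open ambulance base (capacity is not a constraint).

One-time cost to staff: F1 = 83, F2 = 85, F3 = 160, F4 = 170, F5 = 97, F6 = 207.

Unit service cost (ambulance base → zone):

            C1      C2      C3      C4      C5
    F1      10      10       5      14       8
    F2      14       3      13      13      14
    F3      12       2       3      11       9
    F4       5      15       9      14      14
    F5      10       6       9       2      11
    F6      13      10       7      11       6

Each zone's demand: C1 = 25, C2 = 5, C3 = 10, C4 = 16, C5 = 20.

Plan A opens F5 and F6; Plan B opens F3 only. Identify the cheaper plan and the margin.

Plan A is cheaper by 50.

Plan A: {F5, F6}: C1→F5 10·25=250, C2→F5 6·5=30, C3→F6 7·10=70, C4→F5 2·16=32, C5→F6 6·20=120. Service 502; fixed 304; total 806.
Plan B: {F3}: C1→F3 12·25=300, C2→F3 2·5=10, C3→F3 3·10=30, C4→F3 11·16=176, C5→F3 9·20=180. Service 696; fixed 160; total 856.
Difference: |806 − 856| = 50.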